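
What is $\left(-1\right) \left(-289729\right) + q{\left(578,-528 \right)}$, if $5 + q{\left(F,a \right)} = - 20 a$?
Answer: $300284$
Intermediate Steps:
$q{\left(F,a \right)} = -5 - 20 a$
$\left(-1\right) \left(-289729\right) + q{\left(578,-528 \right)} = \left(-1\right) \left(-289729\right) - -10555 = 289729 + \left(-5 + 10560\right) = 289729 + 10555 = 300284$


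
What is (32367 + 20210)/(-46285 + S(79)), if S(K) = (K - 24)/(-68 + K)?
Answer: -52577/46280 ≈ -1.1361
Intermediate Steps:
S(K) = (-24 + K)/(-68 + K)
(32367 + 20210)/(-46285 + S(79)) = (32367 + 20210)/(-46285 + (-24 + 79)/(-68 + 79)) = 52577/(-46285 + 55/11) = 52577/(-46285 + (1/11)*55) = 52577/(-46285 + 5) = 52577/(-46280) = 52577*(-1/46280) = -52577/46280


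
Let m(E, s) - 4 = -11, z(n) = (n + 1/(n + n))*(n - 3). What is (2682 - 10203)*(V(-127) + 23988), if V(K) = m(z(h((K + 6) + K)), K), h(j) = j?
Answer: -180361101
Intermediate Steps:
z(n) = (-3 + n)*(n + 1/(2*n)) (z(n) = (n + 1/(2*n))*(-3 + n) = (-3 + n)*(n + 1/(2*n)))
m(E, s) = -7 (m(E, s) = 4 - 11 = -7)
V(K) = -7
(2682 - 10203)*(V(-127) + 23988) = (2682 - 10203)*(-7 + 23988) = -7521*23981 = -180361101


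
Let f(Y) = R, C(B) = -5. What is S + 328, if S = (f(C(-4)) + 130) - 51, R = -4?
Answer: 403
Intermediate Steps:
f(Y) = -4
S = 75 (S = (-4 + 130) - 51 = 126 - 51 = 75)
S + 328 = 75 + 328 = 403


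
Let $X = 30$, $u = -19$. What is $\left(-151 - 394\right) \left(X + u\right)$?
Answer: $-5995$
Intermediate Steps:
$\left(-151 - 394\right) \left(X + u\right) = \left(-151 - 394\right) \left(30 - 19\right) = \left(-545\right) 11 = -5995$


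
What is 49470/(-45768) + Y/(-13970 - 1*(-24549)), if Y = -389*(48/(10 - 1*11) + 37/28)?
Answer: 89748919/141219071 ≈ 0.63553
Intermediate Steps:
Y = 508423/28 (Y = -389*(48/(10 - 11) + 37*(1/28)) = -389*(48/(-1) + 37/28) = -389*(48*(-1) + 37/28) = -389*(-48 + 37/28) = -389*(-1307/28) = 508423/28 ≈ 18158.)
49470/(-45768) + Y/(-13970 - 1*(-24549)) = 49470/(-45768) + 508423/(28*(-13970 - 1*(-24549))) = 49470*(-1/45768) + 508423/(28*(-13970 + 24549)) = -8245/7628 + (508423/28)/10579 = -8245/7628 + (508423/28)*(1/10579) = -8245/7628 + 508423/296212 = 89748919/141219071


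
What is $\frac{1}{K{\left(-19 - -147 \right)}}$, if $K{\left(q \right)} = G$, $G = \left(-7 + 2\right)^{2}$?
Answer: $\frac{1}{25} \approx 0.04$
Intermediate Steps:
$G = 25$ ($G = \left(-5\right)^{2} = 25$)
$K{\left(q \right)} = 25$
$\frac{1}{K{\left(-19 - -147 \right)}} = \frac{1}{25}$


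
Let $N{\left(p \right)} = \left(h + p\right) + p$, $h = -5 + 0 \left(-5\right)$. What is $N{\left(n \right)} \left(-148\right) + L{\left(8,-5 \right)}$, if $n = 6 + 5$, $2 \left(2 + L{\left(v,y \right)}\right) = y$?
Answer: $- \frac{5041}{2} \approx -2520.5$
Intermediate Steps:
$L{\left(v,y \right)} = -2 + \frac{y}{2}$
$n = 11$
$h = -5$ ($h = -5 + 0 = -5$)
$N{\left(p \right)} = -5 + 2 p$ ($N{\left(p \right)} = \left(-5 + p\right) + p = -5 + 2 p$)
$N{\left(n \right)} \left(-148\right) + L{\left(8,-5 \right)} = \left(-5 + 2 \cdot 11\right) \left(-148\right) + \left(-2 + \frac{1}{2} \left(-5\right)\right) = \left(-5 + 22\right) \left(-148\right) - \frac{9}{2} = 17 \left(-148\right) - \frac{9}{2} = -2516 - \frac{9}{2} = - \frac{5041}{2}$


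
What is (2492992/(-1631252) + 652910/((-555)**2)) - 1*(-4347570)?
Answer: 109225406603322176/25123319865 ≈ 4.3476e+6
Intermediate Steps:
(2492992/(-1631252) + 652910/((-555)**2)) - 1*(-4347570) = (2492992*(-1/1631252) + 652910/308025) + 4347570 = (-623248/407813 + 652910*(1/308025)) + 4347570 = (-623248/407813 + 130582/61605) + 4347570 = 14857844126/25123319865 + 4347570 = 109225406603322176/25123319865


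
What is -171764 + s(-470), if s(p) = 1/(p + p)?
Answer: -161458161/940 ≈ -1.7176e+5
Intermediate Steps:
s(p) = 1/(2*p)
-171764 + s(-470) = -171764 + (½)/(-470) = -171764 + (½)*(-1/470) = -171764 - 1/940 = -161458161/940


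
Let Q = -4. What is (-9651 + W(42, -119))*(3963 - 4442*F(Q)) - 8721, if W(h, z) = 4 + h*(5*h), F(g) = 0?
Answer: -3286122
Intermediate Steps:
W(h, z) = 4 + 5*h²
(-9651 + W(42, -119))*(3963 - 4442*F(Q)) - 8721 = (-9651 + (4 + 5*42²))*(3963 - 4442*0) - 8721 = (-9651 + (4 + 5*1764))*(3963 + 0) - 8721 = (-9651 + (4 + 8820))*3963 - 8721 = (-9651 + 8824)*3963 - 8721 = -827*3963 - 8721 = -3277401 - 8721 = -3286122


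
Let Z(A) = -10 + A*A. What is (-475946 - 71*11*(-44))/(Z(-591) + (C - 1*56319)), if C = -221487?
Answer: -441582/71465 ≈ -6.1790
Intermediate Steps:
Z(A) = -10 + A²
(-475946 - 71*11*(-44))/(Z(-591) + (C - 1*56319)) = (-475946 - 71*11*(-44))/((-10 + (-591)²) + (-221487 - 1*56319)) = (-475946 - 781*(-44))/((-10 + 349281) + (-221487 - 56319)) = (-475946 + 34364)/(349271 - 277806) = -441582/71465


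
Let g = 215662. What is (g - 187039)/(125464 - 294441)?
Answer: -28623/168977 ≈ -0.16939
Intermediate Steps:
(g - 187039)/(125464 - 294441) = (215662 - 187039)/(125464 - 294441) = 28623/(-168977) = 28623*(-1/168977) = -28623/168977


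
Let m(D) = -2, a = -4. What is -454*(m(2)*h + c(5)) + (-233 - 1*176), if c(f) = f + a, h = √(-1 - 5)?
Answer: -863 + 908*I*√6 ≈ -863.0 + 2224.1*I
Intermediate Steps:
h = I*√6 (h = √(-6) = I*√6 ≈ 2.4495*I)
c(f) = -4 + f (c(f) = f - 4 = -4 + f)
-454*(m(2)*h + c(5)) + (-233 - 1*176) = -454*(-2*I*√6 + (-4 + 5)) + (-233 - 1*176) = -454*(-2*I*√6 + 1) + (-233 - 176) = -454*(1 - 2*I*√6) - 409 = (-454 + 908*I*√6) - 409 = -863 + 908*I*√6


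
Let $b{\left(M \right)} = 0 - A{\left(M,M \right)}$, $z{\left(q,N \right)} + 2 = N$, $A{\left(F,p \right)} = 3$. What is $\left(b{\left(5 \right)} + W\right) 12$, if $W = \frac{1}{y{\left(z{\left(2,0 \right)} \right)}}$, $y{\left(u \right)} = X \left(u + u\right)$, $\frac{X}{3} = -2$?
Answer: $- \frac{71}{2} \approx -35.5$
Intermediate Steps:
$X = -6$ ($X = 3 \left(-2\right) = -6$)
$z{\left(q,N \right)} = -2 + N$
$y{\left(u \right)} = - 12 u$ ($y{\left(u \right)} = - 6 \left(u + u\right) = - 6 \cdot 2 u = - 12 u$)
$b{\left(M \right)} = -3$ ($b{\left(M \right)} = 0 - 3 = -3$)
$W = \frac{1}{24}$ ($W = \frac{1}{\left(-12\right) \left(-2 + 0\right)} = \frac{1}{\left(-12\right) \left(-2\right)} = \frac{1}{24} \approx 0.041667$)
$\left(b{\left(5 \right)} + W\right) 12 = \left(-3 + \frac{1}{24}\right) 12 = \left(- \frac{71}{24}\right) 12 = - \frac{71}{2}$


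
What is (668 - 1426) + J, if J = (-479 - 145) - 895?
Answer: -2277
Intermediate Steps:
J = -1519 (J = -624 - 895 = -1519)
(668 - 1426) + J = (668 - 1426) - 1519 = -758 - 1519 = -2277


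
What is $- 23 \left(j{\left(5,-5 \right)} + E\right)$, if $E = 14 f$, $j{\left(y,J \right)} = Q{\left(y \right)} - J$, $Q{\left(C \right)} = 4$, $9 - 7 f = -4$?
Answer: $-805$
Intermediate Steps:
$f = \frac{13}{7}$ ($f = \frac{9}{7} - - \frac{4}{7} = \frac{9}{7} + \frac{4}{7} = \frac{13}{7} \approx 1.8571$)
$j{\left(y,J \right)} = 4 - J$
$E = 26$ ($E = 14 \cdot \frac{13}{7} = 26$)
$- 23 \left(j{\left(5,-5 \right)} + E\right) = - 23 \left(\left(4 - -5\right) + 26\right) = - 23 \left(\left(4 + 5\right) + 26\right) = - 23 \left(9 + 26\right) = \left(-23\right) 35 = -805$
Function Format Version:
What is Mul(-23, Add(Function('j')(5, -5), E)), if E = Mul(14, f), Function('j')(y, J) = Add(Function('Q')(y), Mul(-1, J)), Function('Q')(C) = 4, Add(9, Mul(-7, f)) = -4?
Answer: -805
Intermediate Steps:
f = Rational(13, 7) (f = Add(Rational(9, 7), Mul(Rational(-1, 7), -4)) = Add(Rational(9, 7), Rational(4, 7)) = Rational(13, 7) ≈ 1.8571)
Function('j')(y, J) = Add(4, Mul(-1, J))
E = 26 (E = Mul(14, Rational(13, 7)) = 26)
Mul(-23, Add(Function('j')(5, -5), E)) = Mul(-23, Add(Add(4, Mul(-1, -5)), 26)) = Mul(-23, Add(Add(4, 5), 26)) = Mul(-23, Add(9, 26)) = Mul(-23, 35) = -805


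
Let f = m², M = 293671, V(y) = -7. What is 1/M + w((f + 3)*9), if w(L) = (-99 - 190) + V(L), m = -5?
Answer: -86926615/293671 ≈ -296.00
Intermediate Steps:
f = 25 (f = (-5)² = 25)
w(L) = -296 (w(L) = (-99 - 190) - 7 = -289 - 7 = -296)
1/M + w((f + 3)*9) = 1/293671 - 296 = -86926615/293671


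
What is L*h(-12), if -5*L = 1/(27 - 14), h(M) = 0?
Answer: 0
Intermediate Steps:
L = -1/65 (L = -1/(5*(27 - 14)) = -⅕/13 = -⅕*1/13 = -1/65 ≈ -0.015385)
L*h(-12) = -1/65*0 = 0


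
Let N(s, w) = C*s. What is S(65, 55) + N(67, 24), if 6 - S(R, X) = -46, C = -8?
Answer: -484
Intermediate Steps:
N(s, w) = -8*s
S(R, X) = 52 (S(R, X) = 6 - 1*(-46) = 6 + 46 = 52)
S(65, 55) + N(67, 24) = 52 - 8*67 = 52 - 536 = -484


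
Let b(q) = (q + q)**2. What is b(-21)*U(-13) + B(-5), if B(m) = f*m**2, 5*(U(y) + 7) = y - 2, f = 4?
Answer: -17540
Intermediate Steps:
U(y) = -37/5 + y/5 (U(y) = -7 + (y - 2)/5 = -7 + (-2 + y)/5 = -7 + (-2/5 + y/5) = -37/5 + y/5)
b(q) = 4*q**2 (b(q) = (2*q)**2 = 4*q**2)
B(m) = 4*m**2
b(-21)*U(-13) + B(-5) = (4*(-21)**2)*(-37/5 + (1/5)*(-13)) + 4*(-5)**2 = (4*441)*(-37/5 - 13/5) + 4*25 = 1764*(-10) + 100 = -17640 + 100 = -17540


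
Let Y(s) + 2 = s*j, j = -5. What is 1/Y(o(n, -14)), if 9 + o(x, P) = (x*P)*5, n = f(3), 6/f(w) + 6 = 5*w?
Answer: 3/829 ≈ 0.0036188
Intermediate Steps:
f(w) = 6/(-6 + 5*w)
n = 2/3 (n = 6/(-6 + 5*3) = 6/(-6 + 15) = 6/9 = 6*(1/9) = 2/3 ≈ 0.66667)
o(x, P) = -9 + 5*P*x (o(x, P) = -9 + (x*P)*5 = -9 + (P*x)*5 = -9 + 5*P*x)
Y(s) = -2 - 5*s (Y(s) = -2 + s*(-5) = -2 - 5*s)
1/Y(o(n, -14)) = 1/(-2 - 5*(-9 + 5*(-14)*(2/3))) = 1/(-2 - 5*(-9 - 140/3)) = 1/(-2 - 5*(-167/3)) = 1/(-2 + 835/3) = 1/(829/3) = 3/829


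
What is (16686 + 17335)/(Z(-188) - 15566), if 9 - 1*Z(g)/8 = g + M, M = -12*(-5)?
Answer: -34021/14470 ≈ -2.3511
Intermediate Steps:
M = 60
Z(g) = -408 - 8*g (Z(g) = 72 - 8*(g + 60) = 72 - 8*(60 + g) = 72 + (-480 - 8*g) = -408 - 8*g)
(16686 + 17335)/(Z(-188) - 15566) = (16686 + 17335)/((-408 - 8*(-188)) - 15566) = 34021/((-408 + 1504) - 15566) = 34021/(1096 - 15566) = 34021/(-14470) = 34021*(-1/14470) = -34021/14470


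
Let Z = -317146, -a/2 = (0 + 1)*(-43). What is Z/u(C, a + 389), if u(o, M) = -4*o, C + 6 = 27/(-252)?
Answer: -2220022/171 ≈ -12983.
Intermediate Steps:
C = -171/28 (C = -6 + 27/(-252) = -6 + 27*(-1/252) = -6 - 3/28 = -171/28 ≈ -6.1071)
a = 86 (a = -2*(0 + 1)*(-43) = -2*(-43) = 86)
Z/u(C, a + 389) = -317146/((-4*(-171/28))) = -317146/171/7 = -317146*7/171 = -2220022/171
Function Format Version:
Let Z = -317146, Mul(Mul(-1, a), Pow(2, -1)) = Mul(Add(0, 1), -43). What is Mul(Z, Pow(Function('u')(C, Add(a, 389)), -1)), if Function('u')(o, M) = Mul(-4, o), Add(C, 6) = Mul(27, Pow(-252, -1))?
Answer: Rational(-2220022, 171) ≈ -12983.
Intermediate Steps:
C = Rational(-171, 28) (C = Add(-6, Mul(27, Pow(-252, -1))) = Add(-6, Mul(27, Rational(-1, 252))) = Add(-6, Rational(-3, 28)) = Rational(-171, 28) ≈ -6.1071)
a = 86 (a = Mul(-2, Mul(Add(0, 1), -43)) = Mul(-2, Mul(1, -43)) = Mul(-2, -43) = 86)
Mul(Z, Pow(Function('u')(C, Add(a, 389)), -1)) = Mul(-317146, Pow(Mul(-4, Rational(-171, 28)), -1)) = Mul(-317146, Pow(Rational(171, 7), -1)) = Mul(-317146, Rational(7, 171)) = Rational(-2220022, 171)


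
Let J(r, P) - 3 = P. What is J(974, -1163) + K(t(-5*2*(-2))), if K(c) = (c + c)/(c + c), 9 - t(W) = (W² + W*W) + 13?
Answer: -1159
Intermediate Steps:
J(r, P) = 3 + P
t(W) = -4 - 2*W² (t(W) = 9 - ((W² + W*W) + 13) = 9 - ((W² + W²) + 13) = 9 - (2*W² + 13) = 9 - (13 + 2*W²) = 9 + (-13 - 2*W²) = -4 - 2*W²)
K(c) = 1 (K(c) = (2*c)/((2*c)) = (2*c)*(1/(2*c)) = 1)
J(974, -1163) + K(t(-5*2*(-2))) = (3 - 1163) + 1 = -1160 + 1 = -1159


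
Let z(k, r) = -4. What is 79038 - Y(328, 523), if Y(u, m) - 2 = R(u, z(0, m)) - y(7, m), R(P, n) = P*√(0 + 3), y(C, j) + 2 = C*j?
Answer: 82695 - 328*√3 ≈ 82127.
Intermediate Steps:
y(C, j) = -2 + C*j
R(P, n) = P*√3
Y(u, m) = 4 - 7*m + u*√3 (Y(u, m) = 2 + (u*√3 - (-2 + 7*m)) = 2 + (u*√3 + (2 - 7*m)) = 2 + (2 - 7*m + u*√3) = 4 - 7*m + u*√3)
79038 - Y(328, 523) = 79038 - (4 - 7*523 + 328*√3) = 79038 - (4 - 3661 + 328*√3) = 79038 - (-3657 + 328*√3) = 79038 + (3657 - 328*√3) = 82695 - 328*√3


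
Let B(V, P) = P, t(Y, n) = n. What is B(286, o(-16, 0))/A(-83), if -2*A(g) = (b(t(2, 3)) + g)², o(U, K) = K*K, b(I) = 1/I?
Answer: 0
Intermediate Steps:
o(U, K) = K²
A(g) = -(⅓ + g)²/2 (A(g) = -(1/3 + g)²/2 = -(⅓ + g)²/2)
B(286, o(-16, 0))/A(-83) = 0²/((-(1 + 3*(-83))²/18)) = 0/((-(1 - 249)²/18)) = 0/((-1/18*(-248)²)) = 0/((-1/18*61504)) = 0/(-30752/9) = 0*(-9/30752) = 0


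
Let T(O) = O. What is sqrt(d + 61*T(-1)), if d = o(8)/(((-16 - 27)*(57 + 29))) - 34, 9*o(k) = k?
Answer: I*sqrt(1580899)/129 ≈ 9.7468*I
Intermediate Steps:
o(k) = k/9
d = -565798/16641 (d = ((1/9)*8)/(((-16 - 27)*(57 + 29))) - 34 = 8/(9*((-43*86))) - 34 = (8/9)/(-3698) - 34 = (8/9)*(-1/3698) - 34 = -4/16641 - 34 = -565798/16641 ≈ -34.000)
sqrt(d + 61*T(-1)) = sqrt(-565798/16641 + 61*(-1)) = sqrt(-565798/16641 - 61) = sqrt(-1580899/16641) = I*sqrt(1580899)/129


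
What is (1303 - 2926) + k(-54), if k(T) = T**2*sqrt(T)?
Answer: -1623 + 8748*I*sqrt(6) ≈ -1623.0 + 21428.0*I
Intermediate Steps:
k(T) = T**(5/2)
(1303 - 2926) + k(-54) = (1303 - 2926) + (-54)**(5/2) = -1623 + 8748*I*sqrt(6)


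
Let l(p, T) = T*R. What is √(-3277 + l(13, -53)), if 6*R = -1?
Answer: I*√117654/6 ≈ 57.168*I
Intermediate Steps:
R = -⅙ (R = (⅙)*(-1) = -⅙ ≈ -0.16667)
l(p, T) = -T/6 (l(p, T) = T*(-⅙) = -T/6)
√(-3277 + l(13, -53)) = √(-3277 - ⅙*(-53)) = √(-3277 + 53/6) = √(-19609/6) = I*√117654/6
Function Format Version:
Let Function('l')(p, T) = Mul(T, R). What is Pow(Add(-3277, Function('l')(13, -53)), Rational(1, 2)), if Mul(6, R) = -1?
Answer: Mul(Rational(1, 6), I, Pow(117654, Rational(1, 2))) ≈ Mul(57.168, I)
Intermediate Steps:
R = Rational(-1, 6) (R = Mul(Rational(1, 6), -1) = Rational(-1, 6) ≈ -0.16667)
Function('l')(p, T) = Mul(Rational(-1, 6), T) (Function('l')(p, T) = Mul(T, Rational(-1, 6)) = Mul(Rational(-1, 6), T))
Pow(Add(-3277, Function('l')(13, -53)), Rational(1, 2)) = Pow(Add(-3277, Mul(Rational(-1, 6), -53)), Rational(1, 2)) = Pow(Add(-3277, Rational(53, 6)), Rational(1, 2)) = Pow(Rational(-19609, 6), Rational(1, 2)) = Mul(Rational(1, 6), I, Pow(117654, Rational(1, 2)))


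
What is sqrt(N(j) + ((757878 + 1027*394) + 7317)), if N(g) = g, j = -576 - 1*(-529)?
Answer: sqrt(1169786) ≈ 1081.6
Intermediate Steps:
j = -47 (j = -576 + 529 = -47)
sqrt(N(j) + ((757878 + 1027*394) + 7317)) = sqrt(-47 + ((757878 + 1027*394) + 7317)) = sqrt(-47 + ((757878 + 404638) + 7317)) = sqrt(-47 + (1162516 + 7317)) = sqrt(-47 + 1169833) = sqrt(1169786)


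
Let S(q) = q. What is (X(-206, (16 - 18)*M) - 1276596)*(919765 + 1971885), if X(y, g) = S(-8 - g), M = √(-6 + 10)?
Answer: -3691480390000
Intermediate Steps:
M = 2 (M = √4 = 2)
X(y, g) = -8 - g
(X(-206, (16 - 18)*M) - 1276596)*(919765 + 1971885) = ((-8 - (16 - 18)*2) - 1276596)*(919765 + 1971885) = ((-8 - (-2)*2) - 1276596)*2891650 = ((-8 - 1*(-4)) - 1276596)*2891650 = ((-8 + 4) - 1276596)*2891650 = (-4 - 1276596)*2891650 = -1276600*2891650 = -3691480390000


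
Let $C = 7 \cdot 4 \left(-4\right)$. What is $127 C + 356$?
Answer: $-13868$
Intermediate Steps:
$C = -112$ ($C = 28 \left(-4\right) = -112$)
$127 C + 356 = 127 \left(-112\right) + 356 = -14224 + 356 = -13868$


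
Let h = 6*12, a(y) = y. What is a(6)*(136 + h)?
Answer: 1248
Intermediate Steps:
h = 72
a(6)*(136 + h) = 6*(136 + 72) = 6*208 = 1248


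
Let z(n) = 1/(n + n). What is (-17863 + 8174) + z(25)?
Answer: -484449/50 ≈ -9689.0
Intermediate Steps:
z(n) = 1/(2*n)
(-17863 + 8174) + z(25) = (-17863 + 8174) + (½)/25 = -9689 + (½)*(1/25) = -9689 + 1/50 = -484449/50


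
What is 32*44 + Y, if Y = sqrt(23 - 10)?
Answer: 1408 + sqrt(13) ≈ 1411.6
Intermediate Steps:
Y = sqrt(13) ≈ 3.6056
32*44 + Y = 32*44 + sqrt(13) = 1408 + sqrt(13)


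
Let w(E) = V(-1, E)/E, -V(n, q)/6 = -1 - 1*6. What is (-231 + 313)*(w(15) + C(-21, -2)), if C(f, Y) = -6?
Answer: -1312/5 ≈ -262.40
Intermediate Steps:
V(n, q) = 42 (V(n, q) = -6*(-1 - 1*6) = -6*(-1 - 6) = -6*(-7) = 42)
w(E) = 42/E
(-231 + 313)*(w(15) + C(-21, -2)) = (-231 + 313)*(42/15 - 6) = 82*(42*(1/15) - 6) = 82*(14/5 - 6) = 82*(-16/5) = -1312/5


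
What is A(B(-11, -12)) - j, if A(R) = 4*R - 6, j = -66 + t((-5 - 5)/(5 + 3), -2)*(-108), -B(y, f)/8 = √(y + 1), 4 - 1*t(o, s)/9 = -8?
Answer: 11724 - 32*I*√10 ≈ 11724.0 - 101.19*I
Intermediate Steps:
t(o, s) = 108 (t(o, s) = 36 - 9*(-8) = 36 + 72 = 108)
B(y, f) = -8*√(1 + y) (B(y, f) = -8*√(y + 1) = -8*√(1 + y))
j = -11730 (j = -66 + 108*(-108) = -66 - 11664 = -11730)
A(R) = -6 + 4*R
A(B(-11, -12)) - j = (-6 + 4*(-8*√(1 - 11))) - 1*(-11730) = (-6 + 4*(-8*I*√10)) + 11730 = (-6 - 32*I*√10) + 11730 = 11724 - 32*I*√10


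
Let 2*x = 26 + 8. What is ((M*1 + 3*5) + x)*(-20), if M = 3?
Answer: -700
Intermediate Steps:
x = 17 (x = (26 + 8)/2 = (½)*34 = 17)
((M*1 + 3*5) + x)*(-20) = ((3*1 + 3*5) + 17)*(-20) = ((3 + 15) + 17)*(-20) = (18 + 17)*(-20) = 35*(-20) = -700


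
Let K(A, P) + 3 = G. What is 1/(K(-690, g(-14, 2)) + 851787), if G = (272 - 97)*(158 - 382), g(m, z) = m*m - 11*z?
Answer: 1/812584 ≈ 1.2306e-6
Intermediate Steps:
g(m, z) = m² - 11*z
G = -39200 (G = 175*(-224) = -39200)
K(A, P) = -39203 (K(A, P) = -3 - 39200 = -39203)
1/(K(-690, g(-14, 2)) + 851787) = 1/(-39203 + 851787) = 1/812584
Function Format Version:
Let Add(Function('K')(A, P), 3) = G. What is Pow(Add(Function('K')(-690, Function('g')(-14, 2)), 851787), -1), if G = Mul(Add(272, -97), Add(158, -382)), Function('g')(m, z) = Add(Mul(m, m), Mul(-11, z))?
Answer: Rational(1, 812584) ≈ 1.2306e-6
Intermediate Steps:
Function('g')(m, z) = Add(Pow(m, 2), Mul(-11, z))
G = -39200 (G = Mul(175, -224) = -39200)
Function('K')(A, P) = -39203 (Function('K')(A, P) = Add(-3, -39200) = -39203)
Pow(Add(Function('K')(-690, Function('g')(-14, 2)), 851787), -1) = Pow(Add(-39203, 851787), -1) = Pow(812584, -1) = Rational(1, 812584)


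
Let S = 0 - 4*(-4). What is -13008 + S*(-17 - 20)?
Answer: -13600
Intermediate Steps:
S = 16 (S = 0 + 16 = 16)
-13008 + S*(-17 - 20) = -13008 + 16*(-17 - 20) = -13008 + 16*(-37) = -13008 - 592 = -13600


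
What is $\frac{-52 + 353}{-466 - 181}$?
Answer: $- \frac{301}{647} \approx -0.46522$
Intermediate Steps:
$\frac{-52 + 353}{-466 - 181} = \frac{301}{-647} = 301 \left(- \frac{1}{647}\right) = - \frac{301}{647}$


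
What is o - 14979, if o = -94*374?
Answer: -50135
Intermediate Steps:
o = -35156
o - 14979 = -35156 - 14979 = -50135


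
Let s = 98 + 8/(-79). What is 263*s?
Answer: 2034042/79 ≈ 25747.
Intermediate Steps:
s = 7734/79 (s = 98 + 8*(-1/79) = 98 - 8/79 = 7734/79 ≈ 97.899)
263*s = 263*(7734/79) = 2034042/79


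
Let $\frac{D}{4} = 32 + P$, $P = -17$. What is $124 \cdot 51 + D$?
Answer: $6384$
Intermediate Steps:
$D = 60$ ($D = 4 \left(32 - 17\right) = 4 \cdot 15 = 60$)
$124 \cdot 51 + D = 124 \cdot 51 + 60 = 6324 + 60 = 6384$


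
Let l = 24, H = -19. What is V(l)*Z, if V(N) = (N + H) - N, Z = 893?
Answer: -16967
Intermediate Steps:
V(N) = -19 (V(N) = (N - 19) - N = (-19 + N) - N = -19)
V(l)*Z = -19*893 = -16967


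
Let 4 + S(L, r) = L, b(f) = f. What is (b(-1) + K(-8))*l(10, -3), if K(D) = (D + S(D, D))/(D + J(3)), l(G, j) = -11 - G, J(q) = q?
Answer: -63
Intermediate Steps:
S(L, r) = -4 + L
K(D) = (-4 + 2*D)/(3 + D) (K(D) = (D + (-4 + D))/(D + 3) = (-4 + 2*D)/(3 + D))
(b(-1) + K(-8))*l(10, -3) = (-1 + 2*(-2 - 8)/(3 - 8))*(-11 - 1*10) = (-1 + 2*(-10)/(-5))*(-11 - 10) = (-1 + 2*(-⅕)*(-10))*(-21) = (-1 + 4)*(-21) = 3*(-21) = -63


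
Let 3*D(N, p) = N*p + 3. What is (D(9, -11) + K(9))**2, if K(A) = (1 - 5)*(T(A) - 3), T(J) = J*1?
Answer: 3136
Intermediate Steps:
T(J) = J
D(N, p) = 1 + N*p/3 (D(N, p) = (N*p + 3)/3 = (3 + N*p)/3 = 1 + N*p/3)
K(A) = 12 - 4*A (K(A) = (1 - 5)*(A - 3) = -4*(-3 + A) = 12 - 4*A)
(D(9, -11) + K(9))**2 = ((1 + (1/3)*9*(-11)) + (12 - 4*9))**2 = ((1 - 33) + (12 - 36))**2 = (-32 - 24)**2 = (-56)**2 = 3136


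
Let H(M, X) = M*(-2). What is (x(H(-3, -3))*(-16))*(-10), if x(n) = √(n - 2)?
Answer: 320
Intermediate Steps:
H(M, X) = -2*M
x(n) = √(-2 + n)
(x(H(-3, -3))*(-16))*(-10) = (√(-2 - 2*(-3))*(-16))*(-10) = (√(-2 + 6)*(-16))*(-10) = (√4*(-16))*(-10) = (2*(-16))*(-10) = -32*(-10) = 320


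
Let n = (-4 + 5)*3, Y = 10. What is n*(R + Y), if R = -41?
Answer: -93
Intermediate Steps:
n = 3 (n = 1*3 = 3)
n*(R + Y) = 3*(-41 + 10) = 3*(-31) = -93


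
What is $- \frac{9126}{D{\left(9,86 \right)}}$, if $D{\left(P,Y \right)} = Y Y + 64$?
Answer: $- \frac{4563}{3730} \approx -1.2233$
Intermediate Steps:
$D{\left(P,Y \right)} = 64 + Y^{2}$ ($D{\left(P,Y \right)} = Y^{2} + 64 = 64 + Y^{2}$)
$- \frac{9126}{D{\left(9,86 \right)}} = - \frac{9126}{64 + 86^{2}} = - \frac{9126}{64 + 7396} = - \frac{9126}{7460} = \left(-9126\right) \frac{1}{7460} = - \frac{4563}{3730}$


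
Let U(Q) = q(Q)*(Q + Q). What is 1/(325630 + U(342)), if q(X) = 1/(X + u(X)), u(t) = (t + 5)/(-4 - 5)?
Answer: 2731/889301686 ≈ 3.0709e-6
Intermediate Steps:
u(t) = -5/9 - t/9 (u(t) = (5 + t)/(-9) = (5 + t)*(-⅑) = -5/9 - t/9)
q(X) = 1/(-5/9 + 8*X/9) (q(X) = 1/(X + (-5/9 - X/9)) = 1/(-5/9 + 8*X/9))
U(Q) = 18*Q/(-5 + 8*Q) (U(Q) = (9/(-5 + 8*Q))*(Q + Q) = (9/(-5 + 8*Q))*(2*Q) = 18*Q/(-5 + 8*Q))
1/(325630 + U(342)) = 1/(325630 + 18*342/(-5 + 8*342)) = 1/(325630 + 18*342/(-5 + 2736)) = 1/(325630 + 18*342/2731) = 1/(325630 + 18*342*(1/2731)) = 1/(325630 + 6156/2731) = 1/(889301686/2731) = 2731/889301686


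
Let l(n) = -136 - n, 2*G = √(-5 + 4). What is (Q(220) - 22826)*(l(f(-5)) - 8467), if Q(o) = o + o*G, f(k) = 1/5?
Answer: 972419696/5 - 946352*I ≈ 1.9448e+8 - 9.4635e+5*I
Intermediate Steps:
f(k) = ⅕
G = I/2 (G = √(-5 + 4)/2 = √(-1)/2 = I/2 ≈ 0.5*I)
Q(o) = o + I*o/2 (Q(o) = o + o*(I/2) = o + I*o/2)
(Q(220) - 22826)*(l(f(-5)) - 8467) = ((½)*220*(2 + I) - 22826)*((-136 - 1*⅕) - 8467) = ((220 + 110*I) - 22826)*((-136 - ⅕) - 8467) = (-22606 + 110*I)*(-681/5 - 8467) = (-22606 + 110*I)*(-43016/5) = 972419696/5 - 946352*I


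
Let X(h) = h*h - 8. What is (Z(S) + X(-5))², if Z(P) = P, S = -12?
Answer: 25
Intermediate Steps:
X(h) = -8 + h² (X(h) = h² - 8 = -8 + h²)
(Z(S) + X(-5))² = (-12 + (-8 + (-5)²))² = (-12 + (-8 + 25))² = (-12 + 17)² = 5² = 25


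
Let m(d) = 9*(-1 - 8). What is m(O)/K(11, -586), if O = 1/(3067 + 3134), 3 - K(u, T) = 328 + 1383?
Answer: 81/1708 ≈ 0.047424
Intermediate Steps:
K(u, T) = -1708 (K(u, T) = 3 - (328 + 1383) = 3 - 1*1711 = 3 - 1711 = -1708)
O = 1/6201 ≈ 0.00016126
m(d) = -81 (m(d) = 9*(-9) = -81)
m(O)/K(11, -586) = -81/(-1708) = -81*(-1/1708) = 81/1708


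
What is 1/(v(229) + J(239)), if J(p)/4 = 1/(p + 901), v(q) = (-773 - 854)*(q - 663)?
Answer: 285/201243631 ≈ 1.4162e-6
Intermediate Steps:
v(q) = 1078701 - 1627*q (v(q) = -1627*(-663 + q) = 1078701 - 1627*q)
J(p) = 4/(901 + p) (J(p) = 4/(p + 901) = 4/(901 + p))
1/(v(229) + J(239)) = 1/((1078701 - 1627*229) + 4/(901 + 239)) = 1/((1078701 - 372583) + 4/1140) = 1/(706118 + 4*(1/1140)) = 1/(706118 + 1/285) = 1/(201243631/285) = 285/201243631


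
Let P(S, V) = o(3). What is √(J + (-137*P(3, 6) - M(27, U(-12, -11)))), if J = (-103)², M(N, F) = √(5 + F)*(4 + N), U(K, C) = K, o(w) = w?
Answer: √(10198 - 31*I*√7) ≈ 100.99 - 0.4061*I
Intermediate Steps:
P(S, V) = 3
J = 10609
√(J + (-137*P(3, 6) - M(27, U(-12, -11)))) = √(10609 + (-137*3 - √(5 - 12)*(4 + 27))) = √(10609 + (-411 - √(-7)*31)) = √(10609 + (-411 - I*√7*31)) = √(10609 + (-411 - 31*I*√7)) = √(10198 - 31*I*√7)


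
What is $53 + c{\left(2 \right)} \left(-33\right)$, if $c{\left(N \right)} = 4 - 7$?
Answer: $152$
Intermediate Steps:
$c{\left(N \right)} = -3$ ($c{\left(N \right)} = 4 - 7 = -3$)
$53 + c{\left(2 \right)} \left(-33\right) = 53 - -99 = 53 + 99 = 152$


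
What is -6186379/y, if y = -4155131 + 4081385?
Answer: 6186379/73746 ≈ 83.888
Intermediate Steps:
y = -73746
-6186379/y = -6186379/(-73746) = -6186379*(-1/73746) = 6186379/73746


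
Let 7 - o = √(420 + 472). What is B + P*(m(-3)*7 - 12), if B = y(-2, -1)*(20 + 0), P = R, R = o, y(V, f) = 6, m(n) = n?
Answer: -111 + 66*√223 ≈ 874.59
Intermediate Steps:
o = 7 - 2*√223 (o = 7 - √(420 + 472) = 7 - √892 = 7 - 2*√223 ≈ -22.866)
R = 7 - 2*√223 ≈ -22.866
P = 7 - 2*√223 ≈ -22.866
B = 120 (B = 6*(20 + 0) = 6*20 = 120)
B + P*(m(-3)*7 - 12) = 120 + (7 - 2*√223)*(-3*7 - 12) = 120 + (7 - 2*√223)*(-21 - 12) = 120 + (7 - 2*√223)*(-33) = 120 + (-231 + 66*√223) = -111 + 66*√223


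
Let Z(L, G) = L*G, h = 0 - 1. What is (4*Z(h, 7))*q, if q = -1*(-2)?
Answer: -56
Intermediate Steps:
q = 2
h = -1
Z(L, G) = G*L
(4*Z(h, 7))*q = (4*(7*(-1)))*2 = (4*(-7))*2 = -28*2 = -56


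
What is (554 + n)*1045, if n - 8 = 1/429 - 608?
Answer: -1874635/39 ≈ -48068.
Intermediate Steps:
n = -257399/429 (n = 8 + (1/429 - 608) = 8 - 260831/429 = -257399/429 ≈ -600.00)
(554 + n)*1045 = (554 - 257399/429)*1045 = -19733/429*1045 = -1874635/39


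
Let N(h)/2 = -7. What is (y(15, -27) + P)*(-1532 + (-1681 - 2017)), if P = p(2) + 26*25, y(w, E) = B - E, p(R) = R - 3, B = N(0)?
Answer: -3462260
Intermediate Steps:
N(h) = -14 (N(h) = 2*(-7) = -14)
B = -14
p(R) = -3 + R
y(w, E) = -14 - E
P = 649 (P = (-3 + 2) + 26*25 = -1 + 650 = 649)
(y(15, -27) + P)*(-1532 + (-1681 - 2017)) = ((-14 - 1*(-27)) + 649)*(-1532 + (-1681 - 2017)) = ((-14 + 27) + 649)*(-1532 - 3698) = (13 + 649)*(-5230) = 662*(-5230) = -3462260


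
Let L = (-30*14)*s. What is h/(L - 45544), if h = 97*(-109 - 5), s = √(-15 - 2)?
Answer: 31476597/129828421 - 580545*I*√17/259656842 ≈ 0.24245 - 0.0092185*I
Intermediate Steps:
s = I*√17 (s = √(-17) = I*√17 ≈ 4.1231*I)
L = -420*I*√17 (L = (-30*14)*(I*√17) = -420*I*√17 ≈ -1731.7*I)
h = -11058 (h = 97*(-114) = -11058)
h/(L - 45544) = -11058/(-420*I*√17 - 45544) = -11058/(-45544 - 420*I*√17)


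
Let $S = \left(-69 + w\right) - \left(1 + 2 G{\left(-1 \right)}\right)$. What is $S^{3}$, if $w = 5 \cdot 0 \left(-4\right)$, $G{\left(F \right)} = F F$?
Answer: $-373248$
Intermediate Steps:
$G{\left(F \right)} = F^{2}$
$w = 0$ ($w = 0 \left(-4\right) = 0$)
$S = -72$ ($S = \left(-69 + 0\right) - \left(1 + 2 \left(-1\right)^{2}\right) = -69 - 3 = -72$)
$S^{3} = \left(-72\right)^{3} = -373248$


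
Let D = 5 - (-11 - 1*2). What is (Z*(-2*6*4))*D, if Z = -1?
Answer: 864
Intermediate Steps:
D = 18 (D = 5 - (-11 - 2) = 5 - 1*(-13) = 5 + 13 = 18)
(Z*(-2*6*4))*D = -(-2*6)*4*18 = -(-12)*4*18 = -1*(-48)*18 = 48*18 = 864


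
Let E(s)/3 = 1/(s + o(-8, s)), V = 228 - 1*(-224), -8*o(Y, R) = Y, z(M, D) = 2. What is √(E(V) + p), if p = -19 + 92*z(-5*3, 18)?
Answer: 2*√940579/151 ≈ 12.845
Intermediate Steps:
o(Y, R) = -Y/8
V = 452 (V = 228 + 224 = 452)
E(s) = 3/(1 + s) (E(s) = 3/(s - ⅛*(-8)) = 3/(s + 1) = 3/(1 + s))
p = 165 (p = -19 + 92*2 = -19 + 184 = 165)
√(E(V) + p) = √(3/(1 + 452) + 165) = √(3/453 + 165) = √(3*(1/453) + 165) = √(1/151 + 165) = √(24916/151) = 2*√940579/151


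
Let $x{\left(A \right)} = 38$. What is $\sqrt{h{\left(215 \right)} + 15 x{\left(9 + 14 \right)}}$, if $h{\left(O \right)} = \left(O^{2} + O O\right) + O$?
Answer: $\sqrt{93235} \approx 305.34$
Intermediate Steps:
$h{\left(O \right)} = O + 2 O^{2}$ ($h{\left(O \right)} = \left(O^{2} + O^{2}\right) + O = 2 O^{2} + O = O + 2 O^{2}$)
$\sqrt{h{\left(215 \right)} + 15 x{\left(9 + 14 \right)}} = \sqrt{215 \left(1 + 2 \cdot 215\right) + 15 \cdot 38} = \sqrt{215 \left(1 + 430\right) + 570} = \sqrt{215 \cdot 431 + 570} = \sqrt{92665 + 570} = \sqrt{93235}$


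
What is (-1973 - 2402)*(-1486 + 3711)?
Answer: -9734375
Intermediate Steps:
(-1973 - 2402)*(-1486 + 3711) = -4375*2225 = -9734375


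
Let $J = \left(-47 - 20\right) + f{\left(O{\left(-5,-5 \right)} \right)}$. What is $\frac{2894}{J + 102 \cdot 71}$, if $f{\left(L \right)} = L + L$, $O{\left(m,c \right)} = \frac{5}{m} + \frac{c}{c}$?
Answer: $\frac{2894}{7175} \approx 0.40335$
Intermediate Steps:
$O{\left(m,c \right)} = 1 + \frac{5}{m}$ ($O{\left(m,c \right)} = \frac{5}{m} + 1 = 1 + \frac{5}{m}$)
$f{\left(L \right)} = 2 L$
$J = -67$ ($J = \left(-47 - 20\right) + 2 \frac{5 - 5}{-5} = -67 + 2 \left(\left(- \frac{1}{5}\right) 0\right) = -67 + 2 \cdot 0 = -67 + 0 = -67$)
$\frac{2894}{J + 102 \cdot 71} = \frac{2894}{-67 + 102 \cdot 71} = \frac{2894}{-67 + 7242} = \frac{2894}{7175}$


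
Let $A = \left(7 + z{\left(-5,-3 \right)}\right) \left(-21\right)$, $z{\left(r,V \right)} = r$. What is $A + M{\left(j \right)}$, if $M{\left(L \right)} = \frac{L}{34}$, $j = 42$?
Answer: $- \frac{693}{17} \approx -40.765$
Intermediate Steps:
$M{\left(L \right)} = \frac{L}{34}$ ($M{\left(L \right)} = L \frac{1}{34} = \frac{L}{34}$)
$A = -42$ ($A = \left(7 - 5\right) \left(-21\right) = 2 \left(-21\right) = -42$)
$A + M{\left(j \right)} = -42 + \frac{1}{34} \cdot 42 = -42 + \frac{21}{17} = - \frac{693}{17}$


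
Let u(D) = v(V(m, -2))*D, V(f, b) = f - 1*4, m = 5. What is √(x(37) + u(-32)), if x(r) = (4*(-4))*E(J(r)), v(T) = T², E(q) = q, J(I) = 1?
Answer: 4*I*√3 ≈ 6.9282*I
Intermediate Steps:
V(f, b) = -4 + f (V(f, b) = f - 4 = -4 + f)
u(D) = D (u(D) = (-4 + 5)²*D = 1²*D = 1*D = D)
x(r) = -16 (x(r) = (4*(-4))*1 = -16*1 = -16)
√(x(37) + u(-32)) = √(-16 - 32) = √(-48) = 4*I*√3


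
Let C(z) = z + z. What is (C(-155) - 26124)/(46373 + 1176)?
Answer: -26434/47549 ≈ -0.55593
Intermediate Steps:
C(z) = 2*z
(C(-155) - 26124)/(46373 + 1176) = (2*(-155) - 26124)/(46373 + 1176) = (-310 - 26124)/47549 = -26434*1/47549 = -26434/47549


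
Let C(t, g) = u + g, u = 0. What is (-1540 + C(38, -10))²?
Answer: 2402500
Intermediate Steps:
C(t, g) = g (C(t, g) = 0 + g = g)
(-1540 + C(38, -10))² = (-1540 - 10)² = (-1550)² = 2402500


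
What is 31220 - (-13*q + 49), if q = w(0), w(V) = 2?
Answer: 31197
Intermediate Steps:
q = 2
31220 - (-13*q + 49) = 31220 - (-13*2 + 49) = 31220 - (-26 + 49) = 31220 - 1*23 = 31220 - 23 = 31197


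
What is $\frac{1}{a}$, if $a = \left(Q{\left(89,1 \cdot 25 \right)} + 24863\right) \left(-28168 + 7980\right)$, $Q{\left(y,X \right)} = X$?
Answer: $- \frac{1}{502438944} \approx -1.9903 \cdot 10^{-9}$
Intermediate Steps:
$a = -502438944$ ($a = \left(1 \cdot 25 + 24863\right) \left(-28168 + 7980\right) = \left(25 + 24863\right) \left(-20188\right) = 24888 \left(-20188\right) = -502438944$)
$\frac{1}{a} = \frac{1}{-502438944} = - \frac{1}{502438944}$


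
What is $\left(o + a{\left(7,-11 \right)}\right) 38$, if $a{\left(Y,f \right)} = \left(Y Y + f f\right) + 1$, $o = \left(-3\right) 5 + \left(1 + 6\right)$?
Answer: $6194$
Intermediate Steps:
$o = -8$ ($o = -15 + 7 = -8$)
$a{\left(Y,f \right)} = 1 + Y^{2} + f^{2}$ ($a{\left(Y,f \right)} = \left(Y^{2} + f^{2}\right) + 1 = 1 + Y^{2} + f^{2}$)
$\left(o + a{\left(7,-11 \right)}\right) 38 = \left(-8 + \left(1 + 7^{2} + \left(-11\right)^{2}\right)\right) 38 = \left(-8 + \left(1 + 49 + 121\right)\right) 38 = \left(-8 + 171\right) 38 = 163 \cdot 38 = 6194$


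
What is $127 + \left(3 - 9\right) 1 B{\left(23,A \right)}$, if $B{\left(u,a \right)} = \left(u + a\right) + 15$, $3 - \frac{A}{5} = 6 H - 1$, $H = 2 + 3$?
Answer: $679$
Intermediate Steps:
$H = 5$
$A = -130$ ($A = 15 - 5 \left(6 \cdot 5 - 1\right) = 15 - 5 \left(30 - 1\right) = 15 - 145 = -130$)
$B{\left(u,a \right)} = 15 + a + u$ ($B{\left(u,a \right)} = \left(a + u\right) + 15 = 15 + a + u$)
$127 + \left(3 - 9\right) 1 B{\left(23,A \right)} = 127 + \left(3 - 9\right) 1 \left(15 - 130 + 23\right) = 127 + \left(-6\right) 1 \left(-92\right) = 127 - -552 = 127 + 552 = 679$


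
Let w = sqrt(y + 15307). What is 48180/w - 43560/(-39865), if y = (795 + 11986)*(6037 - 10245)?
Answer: 8712/7973 - 48180*I*sqrt(53767141)/53767141 ≈ 1.0927 - 6.5706*I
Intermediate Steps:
y = -53782448 (y = 12781*(-4208) = -53782448)
w = I*sqrt(53767141) (w = sqrt(-53782448 + 15307) = sqrt(-53767141) = I*sqrt(53767141) ≈ 7332.6*I)
48180/w - 43560/(-39865) = 48180/((I*sqrt(53767141))) - 43560/(-39865) = 48180*(-I*sqrt(53767141)/53767141) - 43560*(-1/39865) = -48180*I*sqrt(53767141)/53767141 + 8712/7973 = 8712/7973 - 48180*I*sqrt(53767141)/53767141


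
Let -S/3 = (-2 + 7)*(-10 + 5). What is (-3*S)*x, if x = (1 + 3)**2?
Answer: -3600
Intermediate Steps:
S = 75 (S = -3*(-2 + 7)*(-10 + 5) = -15*(-5) = -3*(-25) = 75)
x = 16 (x = 4**2 = 16)
(-3*S)*x = -3*75*16 = -225*16 = -3600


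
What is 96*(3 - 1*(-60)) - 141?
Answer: 5907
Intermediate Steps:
96*(3 - 1*(-60)) - 141 = 96*(3 + 60) - 141 = 96*63 - 141 = 6048 - 141 = 5907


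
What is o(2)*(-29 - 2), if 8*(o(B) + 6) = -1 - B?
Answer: 1581/8 ≈ 197.63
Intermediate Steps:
o(B) = -49/8 - B/8 (o(B) = -6 + (-1 - B)/8 = -6 + (-⅛ - B/8) = -49/8 - B/8)
o(2)*(-29 - 2) = (-49/8 - ⅛*2)*(-29 - 2) = (-49/8 - ¼)*(-31) = -51/8*(-31) = 1581/8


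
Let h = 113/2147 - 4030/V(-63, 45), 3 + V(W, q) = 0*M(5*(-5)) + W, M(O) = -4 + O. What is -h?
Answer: -38318/627 ≈ -61.113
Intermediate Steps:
V(W, q) = -3 + W (V(W, q) = -3 + (0*(-4 + 5*(-5)) + W) = -3 + (0*(-4 - 25) + W) = -3 + (0*(-29) + W) = -3 + (0 + W) = -3 + W)
h = 38318/627 (h = 113/2147 - 4030/(-3 - 63) = 113*(1/2147) - 4030/(-66) = 1/19 - 4030*(-1/66) = 1/19 + 2015/33 = 38318/627 ≈ 61.113)
-h = -1*38318/627 = -38318/627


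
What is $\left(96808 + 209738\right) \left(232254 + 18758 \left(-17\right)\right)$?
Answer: $-26556693072$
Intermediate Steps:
$\left(96808 + 209738\right) \left(232254 + 18758 \left(-17\right)\right) = 306546 \left(232254 - 318886\right) = 306546 \left(-86632\right) = -26556693072$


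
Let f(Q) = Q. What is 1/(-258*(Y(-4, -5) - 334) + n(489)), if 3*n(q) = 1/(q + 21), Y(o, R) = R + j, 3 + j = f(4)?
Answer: 1530/133422121 ≈ 1.1467e-5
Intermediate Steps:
j = 1 (j = -3 + 4 = 1)
Y(o, R) = 1 + R (Y(o, R) = R + 1 = 1 + R)
n(q) = 1/(3*(21 + q)) (n(q) = 1/(3*(q + 21)) = 1/(3*(21 + q)))
1/(-258*(Y(-4, -5) - 334) + n(489)) = 1/(-258*((1 - 5) - 334) + 1/(3*(21 + 489))) = 1/(-258*(-4 - 334) + (⅓)/510) = 1/(-258*(-338) + (⅓)*(1/510)) = 1/(87204 + 1/1530) = 1/(133422121/1530) = 1530/133422121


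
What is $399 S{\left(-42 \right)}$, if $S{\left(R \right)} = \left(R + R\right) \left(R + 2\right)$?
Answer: $1340640$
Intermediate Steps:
$S{\left(R \right)} = 2 R \left(2 + R\right)$
$399 S{\left(-42 \right)} = 399 \cdot 2 \left(-42\right) \left(2 - 42\right) = 399 \cdot 2 \left(-42\right) \left(-40\right) = 399 \cdot 3360 = 1340640$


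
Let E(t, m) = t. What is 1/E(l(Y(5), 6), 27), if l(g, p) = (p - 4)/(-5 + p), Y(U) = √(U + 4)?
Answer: ½ ≈ 0.50000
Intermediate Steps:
Y(U) = √(4 + U)
l(g, p) = (-4 + p)/(-5 + p)
1/E(l(Y(5), 6), 27) = 1/((-4 + 6)/(-5 + 6)) = 1/(2/1) = 1/(1*2) = 1/2 = ½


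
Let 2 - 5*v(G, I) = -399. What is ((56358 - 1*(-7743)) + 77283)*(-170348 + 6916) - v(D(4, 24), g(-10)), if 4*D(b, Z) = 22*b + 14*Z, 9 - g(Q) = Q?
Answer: -115533349841/5 ≈ -2.3107e+10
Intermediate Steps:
g(Q) = 9 - Q
D(b, Z) = 7*Z/2 + 11*b/2 (D(b, Z) = (22*b + 14*Z)/4 = (14*Z + 22*b)/4 = 7*Z/2 + 11*b/2)
v(G, I) = 401/5 (v(G, I) = ⅖ - ⅕*(-399) = ⅖ + 399/5 = 401/5)
((56358 - 1*(-7743)) + 77283)*(-170348 + 6916) - v(D(4, 24), g(-10)) = ((56358 - 1*(-7743)) + 77283)*(-170348 + 6916) - 1*401/5 = ((56358 + 7743) + 77283)*(-163432) - 401/5 = (64101 + 77283)*(-163432) - 401/5 = 141384*(-163432) - 401/5 = -23106669888 - 401/5 = -115533349841/5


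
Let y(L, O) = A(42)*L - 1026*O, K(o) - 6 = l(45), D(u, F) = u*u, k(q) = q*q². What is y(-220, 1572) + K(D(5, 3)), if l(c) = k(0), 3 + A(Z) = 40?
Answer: -1621006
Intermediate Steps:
A(Z) = 37 (A(Z) = -3 + 40 = 37)
k(q) = q³
D(u, F) = u²
l(c) = 0 (l(c) = 0³ = 0)
K(o) = 6 (K(o) = 6 + 0 = 6)
y(L, O) = -1026*O + 37*L (y(L, O) = 37*L - 1026*O = -1026*O + 37*L)
y(-220, 1572) + K(D(5, 3)) = (-1026*1572 + 37*(-220)) + 6 = (-1612872 - 8140) + 6 = -1621012 + 6 = -1621006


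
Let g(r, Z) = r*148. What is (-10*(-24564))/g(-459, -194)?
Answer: -20470/5661 ≈ -3.6160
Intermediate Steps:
g(r, Z) = 148*r
(-10*(-24564))/g(-459, -194) = (-10*(-24564))/((148*(-459))) = 245640/(-67932) = 245640*(-1/67932) = -20470/5661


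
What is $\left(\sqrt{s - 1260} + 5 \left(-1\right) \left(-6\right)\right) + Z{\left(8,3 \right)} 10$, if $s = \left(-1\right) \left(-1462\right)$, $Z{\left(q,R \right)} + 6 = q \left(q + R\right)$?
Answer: $850 + \sqrt{202} \approx 864.21$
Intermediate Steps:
$Z{\left(q,R \right)} = -6 + q \left(R + q\right)$ ($Z{\left(q,R \right)} = -6 + q \left(q + R\right) = -6 + q \left(R + q\right)$)
$s = 1462$
$\left(\sqrt{s - 1260} + 5 \left(-1\right) \left(-6\right)\right) + Z{\left(8,3 \right)} 10 = \left(\sqrt{1462 - 1260} + 5 \left(-1\right) \left(-6\right)\right) + \left(-6 + 8^{2} + 3 \cdot 8\right) 10 = \left(\sqrt{202} - -30\right) + \left(-6 + 64 + 24\right) 10 = \left(\sqrt{202} + 30\right) + 82 \cdot 10 = \left(30 + \sqrt{202}\right) + 820 = 850 + \sqrt{202}$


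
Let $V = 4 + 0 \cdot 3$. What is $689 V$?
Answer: $2756$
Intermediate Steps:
$V = 4$ ($V = 4 + 0 = 4$)
$689 V = 689 \cdot 4 = 2756$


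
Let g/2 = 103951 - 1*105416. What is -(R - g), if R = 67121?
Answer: -70051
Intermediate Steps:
g = -2930 (g = 2*(103951 - 1*105416) = 2*(103951 - 105416) = 2*(-1465) = -2930)
-(R - g) = -(67121 - 1*(-2930)) = -(67121 + 2930) = -1*70051 = -70051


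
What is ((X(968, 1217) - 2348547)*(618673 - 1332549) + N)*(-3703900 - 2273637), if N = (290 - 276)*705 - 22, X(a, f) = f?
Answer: -10016574058941874336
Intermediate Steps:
N = 9848 (N = 14*705 - 22 = 9870 - 22 = 9848)
((X(968, 1217) - 2348547)*(618673 - 1332549) + N)*(-3703900 - 2273637) = ((1217 - 2348547)*(618673 - 1332549) + 9848)*(-3703900 - 2273637) = (-2347330*(-713876) + 9848)*(-5977537) = (1675702551080 + 9848)*(-5977537) = 1675702560928*(-5977537) = -10016574058941874336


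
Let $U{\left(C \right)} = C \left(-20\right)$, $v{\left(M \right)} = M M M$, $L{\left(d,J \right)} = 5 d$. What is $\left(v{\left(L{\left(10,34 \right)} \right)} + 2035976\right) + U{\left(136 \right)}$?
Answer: $2158256$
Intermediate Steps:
$v{\left(M \right)} = M^{3}$ ($v{\left(M \right)} = M^{2} M = M^{3}$)
$U{\left(C \right)} = - 20 C$
$\left(v{\left(L{\left(10,34 \right)} \right)} + 2035976\right) + U{\left(136 \right)} = \left(\left(5 \cdot 10\right)^{3} + 2035976\right) - 2720 = \left(50^{3} + 2035976\right) - 2720 = \left(125000 + 2035976\right) - 2720 = 2160976 - 2720 = 2158256$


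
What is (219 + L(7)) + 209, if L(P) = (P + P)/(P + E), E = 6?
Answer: 5578/13 ≈ 429.08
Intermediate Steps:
L(P) = 2*P/(6 + P) (L(P) = (P + P)/(P + 6) = (2*P)/(6 + P) = 2*P/(6 + P))
(219 + L(7)) + 209 = (219 + 2*7/(6 + 7)) + 209 = (219 + 2*7/13) + 209 = (219 + 2*7*(1/13)) + 209 = (219 + 14/13) + 209 = 2861/13 + 209 = 5578/13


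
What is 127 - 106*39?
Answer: -4007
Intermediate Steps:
127 - 106*39 = 127 - 4134 = -4007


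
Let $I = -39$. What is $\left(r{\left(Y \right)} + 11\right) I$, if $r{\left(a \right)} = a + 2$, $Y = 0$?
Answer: $-507$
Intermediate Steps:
$r{\left(a \right)} = 2 + a$
$\left(r{\left(Y \right)} + 11\right) I = \left(\left(2 + 0\right) + 11\right) \left(-39\right) = \left(2 + 11\right) \left(-39\right) = 13 \left(-39\right) = -507$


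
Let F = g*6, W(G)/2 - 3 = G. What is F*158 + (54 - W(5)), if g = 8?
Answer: 7622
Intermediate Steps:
W(G) = 6 + 2*G
F = 48 (F = 8*6 = 48)
F*158 + (54 - W(5)) = 48*158 + (54 - (6 + 2*5)) = 7584 + (54 - (6 + 10)) = 7584 + (54 - 1*16) = 7584 + (54 - 16) = 7584 + 38 = 7622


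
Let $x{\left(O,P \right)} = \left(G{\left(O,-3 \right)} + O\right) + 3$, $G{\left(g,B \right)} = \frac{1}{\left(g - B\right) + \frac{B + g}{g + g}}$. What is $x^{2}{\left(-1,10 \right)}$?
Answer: $\frac{81}{16} \approx 5.0625$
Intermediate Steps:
$G{\left(g,B \right)} = \frac{1}{g - B + \frac{B + g}{2 g}}$ ($G{\left(g,B \right)} = \frac{1}{\left(g - B\right) + \frac{B + g}{2 g}} = \frac{1}{g - B + \frac{B + g}{2 g}}$)
$x{\left(O,P \right)} = 3 + O + \frac{2 O}{-3 + 2 O^{2} + 7 O}$ ($x{\left(O,P \right)} = \left(\frac{2 O}{-3 + O + 2 O^{2} - - 6 O} + O\right) + 3 = \left(\frac{2 O}{-3 + O + 2 O^{2} + 6 O} + O\right) + 3 = \left(\frac{2 O}{-3 + 2 O^{2} + 7 O} + O\right) + 3 = \left(O + \frac{2 O}{-3 + 2 O^{2} + 7 O}\right) + 3 = 3 + O + \frac{2 O}{-3 + 2 O^{2} + 7 O}$)
$x^{2}{\left(-1,10 \right)} = \left(\frac{-9 + 2 \left(-1\right)^{3} + 13 \left(-1\right)^{2} + 20 \left(-1\right)}{-3 + 2 \left(-1\right)^{2} + 7 \left(-1\right)}\right)^{2} = \left(\frac{-9 + 2 \left(-1\right) + 13 \cdot 1 - 20}{-3 + 2 \cdot 1 - 7}\right)^{2} = \left(\frac{-9 - 2 + 13 - 20}{-3 + 2 - 7}\right)^{2} = \left(\frac{1}{-8} \left(-18\right)\right)^{2} = \left(\left(- \frac{1}{8}\right) \left(-18\right)\right)^{2} = \left(\frac{9}{4}\right)^{2} = \frac{81}{16}$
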